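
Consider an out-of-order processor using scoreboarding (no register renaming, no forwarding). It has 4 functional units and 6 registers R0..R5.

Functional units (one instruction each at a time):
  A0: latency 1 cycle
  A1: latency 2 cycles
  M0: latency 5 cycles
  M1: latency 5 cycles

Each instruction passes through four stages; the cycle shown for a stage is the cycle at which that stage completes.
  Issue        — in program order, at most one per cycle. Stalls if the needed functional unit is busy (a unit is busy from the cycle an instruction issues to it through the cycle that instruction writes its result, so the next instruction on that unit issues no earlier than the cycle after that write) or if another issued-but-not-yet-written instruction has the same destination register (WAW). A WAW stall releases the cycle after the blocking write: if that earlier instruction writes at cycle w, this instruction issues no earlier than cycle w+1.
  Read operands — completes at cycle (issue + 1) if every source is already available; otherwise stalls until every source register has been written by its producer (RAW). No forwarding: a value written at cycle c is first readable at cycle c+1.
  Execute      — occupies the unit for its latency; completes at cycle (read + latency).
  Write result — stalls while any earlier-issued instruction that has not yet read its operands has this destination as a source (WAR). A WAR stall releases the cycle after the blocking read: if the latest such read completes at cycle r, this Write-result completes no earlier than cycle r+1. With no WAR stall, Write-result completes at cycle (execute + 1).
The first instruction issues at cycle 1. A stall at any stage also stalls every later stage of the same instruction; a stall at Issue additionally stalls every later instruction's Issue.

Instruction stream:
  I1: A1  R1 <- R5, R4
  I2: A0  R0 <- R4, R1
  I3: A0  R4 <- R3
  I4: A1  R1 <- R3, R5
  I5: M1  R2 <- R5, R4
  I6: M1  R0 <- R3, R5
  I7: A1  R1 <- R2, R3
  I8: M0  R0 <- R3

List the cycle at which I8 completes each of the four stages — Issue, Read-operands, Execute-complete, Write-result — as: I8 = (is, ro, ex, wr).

[I1] 1/2/4/5
[I2] 2/6/7/8  (RAW R1: wait I1 write@5)
[I3] 9/10/11/12  (struct: A0 busy until I2 writes@8)
[I4] 10/11/13/14
[I5] 11/13/18/19  (RAW R4: wait I3 write@12)
[I6] 20/21/26/27  (struct: M1 busy until I5 writes@19)
[I7] 21/22/24/25
[I8] 28/29/34/35  (WAW R0: wait I6 write@27)

I8 = (28, 29, 34, 35)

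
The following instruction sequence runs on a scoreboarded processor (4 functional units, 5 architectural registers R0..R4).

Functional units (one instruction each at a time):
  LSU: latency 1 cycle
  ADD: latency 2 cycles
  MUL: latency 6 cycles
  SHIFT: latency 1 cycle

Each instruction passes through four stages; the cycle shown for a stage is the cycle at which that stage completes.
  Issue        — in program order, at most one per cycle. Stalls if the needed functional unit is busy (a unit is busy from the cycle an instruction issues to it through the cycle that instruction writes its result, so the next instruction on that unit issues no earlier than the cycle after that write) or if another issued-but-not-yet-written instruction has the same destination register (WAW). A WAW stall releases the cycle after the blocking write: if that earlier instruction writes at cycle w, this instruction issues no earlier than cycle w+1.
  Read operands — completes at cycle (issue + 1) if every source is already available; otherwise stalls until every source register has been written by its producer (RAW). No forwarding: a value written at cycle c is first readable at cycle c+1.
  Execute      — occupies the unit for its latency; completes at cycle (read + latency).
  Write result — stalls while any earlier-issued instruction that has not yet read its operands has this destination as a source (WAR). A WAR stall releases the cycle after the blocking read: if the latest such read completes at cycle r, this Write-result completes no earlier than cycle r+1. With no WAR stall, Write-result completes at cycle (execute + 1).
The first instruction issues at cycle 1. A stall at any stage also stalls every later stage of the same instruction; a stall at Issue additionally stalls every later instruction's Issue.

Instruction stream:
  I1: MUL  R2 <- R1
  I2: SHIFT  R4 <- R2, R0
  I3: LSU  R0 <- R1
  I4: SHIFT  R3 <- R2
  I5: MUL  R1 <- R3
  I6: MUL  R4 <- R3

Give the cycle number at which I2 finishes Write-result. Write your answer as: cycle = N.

cycle = 12

1) issue 1, read 2, done 8, write 9
2) issue 2, read 10, done 11, write 12  <RAW R2: wait I1 write@9>
3) issue 3, read 4, done 5, write 11  <WAR R0: wait I2 read@10>
4) issue 13, read 14, done 15, write 16  <struct: SHIFT busy until I2 writes@12>
5) issue 14, read 17, done 23, write 24  <RAW R3: wait I4 write@16>
6) issue 25, read 26, done 32, write 33  <struct: MUL busy until I5 writes@24>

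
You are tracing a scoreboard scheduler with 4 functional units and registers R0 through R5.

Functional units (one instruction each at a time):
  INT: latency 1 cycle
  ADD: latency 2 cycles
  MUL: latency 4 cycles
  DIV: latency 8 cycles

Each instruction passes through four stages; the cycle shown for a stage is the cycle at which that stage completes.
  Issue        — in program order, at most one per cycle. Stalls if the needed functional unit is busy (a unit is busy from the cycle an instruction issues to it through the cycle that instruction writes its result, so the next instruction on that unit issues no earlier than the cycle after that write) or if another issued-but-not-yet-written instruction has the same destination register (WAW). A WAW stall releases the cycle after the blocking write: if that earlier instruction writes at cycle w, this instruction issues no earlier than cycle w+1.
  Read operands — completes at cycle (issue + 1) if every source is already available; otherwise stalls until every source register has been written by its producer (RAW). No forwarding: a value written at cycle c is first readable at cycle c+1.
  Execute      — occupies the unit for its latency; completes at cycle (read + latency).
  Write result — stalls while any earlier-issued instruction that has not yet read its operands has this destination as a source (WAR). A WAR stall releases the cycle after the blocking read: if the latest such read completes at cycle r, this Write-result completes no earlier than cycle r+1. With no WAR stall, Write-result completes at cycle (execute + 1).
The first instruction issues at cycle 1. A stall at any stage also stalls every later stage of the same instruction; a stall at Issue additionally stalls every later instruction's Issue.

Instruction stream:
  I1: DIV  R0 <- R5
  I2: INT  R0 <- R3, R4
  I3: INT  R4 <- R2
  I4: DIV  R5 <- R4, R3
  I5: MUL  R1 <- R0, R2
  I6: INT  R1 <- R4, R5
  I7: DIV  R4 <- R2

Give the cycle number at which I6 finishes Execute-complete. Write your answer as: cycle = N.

cycle = 31

c1: issue I1 (DIV)
c2: I1 read-ops
c10: I1 finished on DIV
c11: I1→R0
c12: issue I2 (INT)
c13: I2 read-ops
c14: I2 finished on INT
c15: I2→R0
c16: issue I3 (INT)
c17: I3 read-ops, issue I4 (DIV)
c18: I3 finished on INT, issue I5 (MUL)
c19: I3→R4, I5 read-ops
c20: I4 read-ops
c23: I5 finished on MUL
c24: I5→R1
c25: issue I6 (INT)
c28: I4 finished on DIV
c29: I4→R5
c30: I6 read-ops, issue I7 (DIV)
c31: I6 finished on INT, I7 read-ops
c32: I6→R1
c39: I7 finished on DIV
c40: I7→R4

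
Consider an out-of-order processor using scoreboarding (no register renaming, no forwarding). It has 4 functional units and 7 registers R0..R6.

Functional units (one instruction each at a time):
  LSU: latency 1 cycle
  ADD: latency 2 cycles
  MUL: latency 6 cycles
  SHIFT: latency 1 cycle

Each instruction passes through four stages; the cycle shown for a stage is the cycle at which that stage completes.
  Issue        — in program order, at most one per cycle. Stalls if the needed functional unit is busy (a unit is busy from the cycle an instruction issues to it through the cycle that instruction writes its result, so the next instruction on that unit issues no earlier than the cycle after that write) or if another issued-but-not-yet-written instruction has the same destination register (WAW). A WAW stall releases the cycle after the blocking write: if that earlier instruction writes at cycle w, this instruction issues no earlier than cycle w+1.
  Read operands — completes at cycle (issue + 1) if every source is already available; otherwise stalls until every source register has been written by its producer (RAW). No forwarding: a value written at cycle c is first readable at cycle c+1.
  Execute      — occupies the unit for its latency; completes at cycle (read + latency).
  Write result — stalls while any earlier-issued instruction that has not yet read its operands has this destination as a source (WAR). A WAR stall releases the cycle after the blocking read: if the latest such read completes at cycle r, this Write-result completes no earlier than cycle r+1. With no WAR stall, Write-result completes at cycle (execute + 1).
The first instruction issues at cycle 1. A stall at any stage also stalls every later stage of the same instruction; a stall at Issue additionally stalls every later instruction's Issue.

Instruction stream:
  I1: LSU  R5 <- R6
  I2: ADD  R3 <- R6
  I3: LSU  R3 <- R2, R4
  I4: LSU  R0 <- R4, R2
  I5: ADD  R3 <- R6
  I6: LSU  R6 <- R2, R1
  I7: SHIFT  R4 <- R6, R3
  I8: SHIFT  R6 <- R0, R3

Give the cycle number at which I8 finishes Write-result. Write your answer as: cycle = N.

I1: IS=1 RO=2 EX=3 WR=4
I2: IS=2 RO=3 EX=5 WR=6
I3: IS=7 RO=8 EX=9 WR=10  [WAW R3: wait I2 write@6]
I4: IS=11 RO=12 EX=13 WR=14  [struct: LSU busy until I3 writes@10]
I5: IS=12 RO=13 EX=15 WR=16
I6: IS=15 RO=16 EX=17 WR=18  [struct: LSU busy until I4 writes@14]
I7: IS=16 RO=19 EX=20 WR=21  [RAW R6: wait I6 write@18]
I8: IS=22 RO=23 EX=24 WR=25  [struct: SHIFT busy until I7 writes@21]

cycle = 25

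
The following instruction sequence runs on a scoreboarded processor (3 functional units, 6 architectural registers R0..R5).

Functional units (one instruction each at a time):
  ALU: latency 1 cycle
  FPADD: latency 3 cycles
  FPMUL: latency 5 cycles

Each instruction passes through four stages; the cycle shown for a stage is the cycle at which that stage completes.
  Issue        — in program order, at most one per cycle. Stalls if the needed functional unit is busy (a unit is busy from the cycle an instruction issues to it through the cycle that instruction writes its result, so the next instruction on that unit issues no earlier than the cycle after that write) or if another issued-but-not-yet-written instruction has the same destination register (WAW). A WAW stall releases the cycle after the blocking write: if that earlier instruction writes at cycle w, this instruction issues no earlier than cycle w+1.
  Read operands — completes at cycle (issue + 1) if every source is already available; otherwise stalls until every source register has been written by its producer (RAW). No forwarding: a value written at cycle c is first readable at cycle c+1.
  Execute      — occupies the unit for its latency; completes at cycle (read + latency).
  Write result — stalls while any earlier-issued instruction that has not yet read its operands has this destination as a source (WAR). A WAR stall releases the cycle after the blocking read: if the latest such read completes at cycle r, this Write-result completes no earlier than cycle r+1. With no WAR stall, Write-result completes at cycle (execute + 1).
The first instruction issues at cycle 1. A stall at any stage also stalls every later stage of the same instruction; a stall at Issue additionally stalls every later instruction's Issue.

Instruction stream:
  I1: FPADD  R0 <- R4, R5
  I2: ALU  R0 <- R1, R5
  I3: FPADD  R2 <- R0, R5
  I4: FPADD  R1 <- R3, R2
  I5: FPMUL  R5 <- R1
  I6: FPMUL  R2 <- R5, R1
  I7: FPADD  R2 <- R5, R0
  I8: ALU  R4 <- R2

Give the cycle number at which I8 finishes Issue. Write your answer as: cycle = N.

[1] I1 issues→FPADD
[2] I1 reads
[5] I1 exec-done
[6] I1 writes R0
[7] I2 issues→ALU
[8] I2 reads | I3 issues→FPADD
[9] I2 exec-done
[10] I2 writes R0
[11] I3 reads
[14] I3 exec-done
[15] I3 writes R2
[16] I4 issues→FPADD
[17] I4 reads | I5 issues→FPMUL
[20] I4 exec-done
[21] I4 writes R1
[22] I5 reads
[27] I5 exec-done
[28] I5 writes R5
[29] I6 issues→FPMUL
[30] I6 reads
[35] I6 exec-done
[36] I6 writes R2
[37] I7 issues→FPADD
[38] I7 reads | I8 issues→ALU
[41] I7 exec-done
[42] I7 writes R2
[43] I8 reads
[44] I8 exec-done
[45] I8 writes R4

cycle = 38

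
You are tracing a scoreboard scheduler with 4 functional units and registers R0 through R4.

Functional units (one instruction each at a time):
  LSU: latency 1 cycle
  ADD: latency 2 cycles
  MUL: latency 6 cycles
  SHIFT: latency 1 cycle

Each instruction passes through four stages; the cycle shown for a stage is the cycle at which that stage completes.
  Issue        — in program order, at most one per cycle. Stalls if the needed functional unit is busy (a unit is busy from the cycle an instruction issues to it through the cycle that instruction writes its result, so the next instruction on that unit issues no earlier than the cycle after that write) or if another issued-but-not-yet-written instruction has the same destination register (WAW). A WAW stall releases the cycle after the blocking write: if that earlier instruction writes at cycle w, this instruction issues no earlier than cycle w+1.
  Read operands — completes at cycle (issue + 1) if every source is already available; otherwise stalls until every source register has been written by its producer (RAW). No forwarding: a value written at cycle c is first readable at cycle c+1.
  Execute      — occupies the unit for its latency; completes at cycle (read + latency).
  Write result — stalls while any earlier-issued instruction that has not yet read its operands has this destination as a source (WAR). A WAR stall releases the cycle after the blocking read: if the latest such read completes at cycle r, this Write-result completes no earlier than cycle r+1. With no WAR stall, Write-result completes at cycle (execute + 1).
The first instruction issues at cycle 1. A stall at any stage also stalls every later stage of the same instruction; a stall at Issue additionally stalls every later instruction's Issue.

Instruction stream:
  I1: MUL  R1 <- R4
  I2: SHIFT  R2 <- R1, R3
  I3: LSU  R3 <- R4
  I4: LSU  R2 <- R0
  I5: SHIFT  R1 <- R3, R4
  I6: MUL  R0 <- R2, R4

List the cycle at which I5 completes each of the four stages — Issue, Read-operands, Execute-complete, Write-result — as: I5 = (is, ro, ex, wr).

I5 = (14, 15, 16, 17)

I1 -> (1, 2, 8, 9)
I2 -> (2, 10, 11, 12)  // RAW R1: wait I1 write@9
I3 -> (3, 4, 5, 11)  // WAR R3: wait I2 read@10
I4 -> (13, 14, 15, 16)  // WAW R2: wait I2 write@12
I5 -> (14, 15, 16, 17)
I6 -> (15, 17, 23, 24)  // RAW R2: wait I4 write@16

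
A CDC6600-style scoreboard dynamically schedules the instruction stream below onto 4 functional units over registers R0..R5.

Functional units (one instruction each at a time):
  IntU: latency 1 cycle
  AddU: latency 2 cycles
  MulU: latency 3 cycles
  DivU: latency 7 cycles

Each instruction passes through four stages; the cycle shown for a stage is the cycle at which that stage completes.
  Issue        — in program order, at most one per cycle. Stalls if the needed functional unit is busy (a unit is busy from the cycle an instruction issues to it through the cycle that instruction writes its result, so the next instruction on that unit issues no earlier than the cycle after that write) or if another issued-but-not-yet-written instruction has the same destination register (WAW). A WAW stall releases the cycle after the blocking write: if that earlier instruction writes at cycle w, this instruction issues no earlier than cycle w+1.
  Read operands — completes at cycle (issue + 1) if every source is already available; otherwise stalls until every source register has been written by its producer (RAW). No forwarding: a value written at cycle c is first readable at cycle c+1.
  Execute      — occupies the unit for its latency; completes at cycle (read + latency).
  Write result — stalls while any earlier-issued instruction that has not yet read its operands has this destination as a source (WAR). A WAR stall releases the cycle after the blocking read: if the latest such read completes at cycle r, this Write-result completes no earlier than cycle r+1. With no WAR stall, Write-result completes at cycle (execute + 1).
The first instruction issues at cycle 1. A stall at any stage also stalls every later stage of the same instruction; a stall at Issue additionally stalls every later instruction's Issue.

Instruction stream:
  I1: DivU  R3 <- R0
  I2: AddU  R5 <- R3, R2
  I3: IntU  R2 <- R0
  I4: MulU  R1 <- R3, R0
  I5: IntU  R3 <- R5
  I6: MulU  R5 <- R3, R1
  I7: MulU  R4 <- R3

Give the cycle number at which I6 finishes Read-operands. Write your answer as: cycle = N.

cycle = 18

c1: issue I1 (DivU)
c2: I1 read-ops | issue I2 (AddU)
c3: issue I3 (IntU)
c4: I3 read-ops | issue I4 (MulU)
c5: I3 finished on IntU
c9: I1 finished on DivU
c10: I1→R3
c11: I2 read-ops | I4 read-ops
c12: I3→R2
c13: I2 finished on AddU | issue I5 (IntU)
c14: I2→R5 | I4 finished on MulU
c15: I4→R1 | I5 read-ops
c16: I5 finished on IntU | issue I6 (MulU)
c17: I5→R3
c18: I6 read-ops
c21: I6 finished on MulU
c22: I6→R5
c23: issue I7 (MulU)
c24: I7 read-ops
c27: I7 finished on MulU
c28: I7→R4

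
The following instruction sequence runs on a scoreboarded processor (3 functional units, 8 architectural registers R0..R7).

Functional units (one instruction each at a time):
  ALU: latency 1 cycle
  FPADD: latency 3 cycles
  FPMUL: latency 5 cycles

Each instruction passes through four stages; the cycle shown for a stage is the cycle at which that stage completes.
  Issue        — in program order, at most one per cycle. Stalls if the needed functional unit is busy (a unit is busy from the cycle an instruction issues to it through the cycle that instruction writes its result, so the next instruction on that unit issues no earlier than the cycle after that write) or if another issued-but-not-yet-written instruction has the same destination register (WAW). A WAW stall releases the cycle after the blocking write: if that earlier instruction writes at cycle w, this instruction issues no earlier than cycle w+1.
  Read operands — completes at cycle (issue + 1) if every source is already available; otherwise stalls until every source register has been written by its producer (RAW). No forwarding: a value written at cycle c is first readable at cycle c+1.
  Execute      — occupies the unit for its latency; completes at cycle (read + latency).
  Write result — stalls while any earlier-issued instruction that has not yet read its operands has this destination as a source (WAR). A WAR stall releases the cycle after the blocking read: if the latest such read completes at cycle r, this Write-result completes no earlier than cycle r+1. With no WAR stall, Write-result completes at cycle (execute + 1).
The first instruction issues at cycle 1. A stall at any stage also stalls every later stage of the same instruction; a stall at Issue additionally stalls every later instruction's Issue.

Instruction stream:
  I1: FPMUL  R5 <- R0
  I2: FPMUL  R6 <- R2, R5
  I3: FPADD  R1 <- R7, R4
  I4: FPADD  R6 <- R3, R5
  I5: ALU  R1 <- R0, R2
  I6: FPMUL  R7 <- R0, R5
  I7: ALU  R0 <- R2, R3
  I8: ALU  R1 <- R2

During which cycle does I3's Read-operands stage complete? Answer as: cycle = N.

  I1 | 1 | 2 | 7 | 8
  I2 | 9 | 10 | 15 | 16   struct: FPMUL busy until I1 writes@8
  I3 | 10 | 11 | 14 | 15
  I4 | 17 | 18 | 21 | 22   WAW R6: wait I2 write@16
  I5 | 18 | 19 | 20 | 21
  I6 | 19 | 20 | 25 | 26
  I7 | 22 | 23 | 24 | 25   struct: ALU busy until I5 writes@21
  I8 | 26 | 27 | 28 | 29   struct: ALU busy until I7 writes@25

cycle = 11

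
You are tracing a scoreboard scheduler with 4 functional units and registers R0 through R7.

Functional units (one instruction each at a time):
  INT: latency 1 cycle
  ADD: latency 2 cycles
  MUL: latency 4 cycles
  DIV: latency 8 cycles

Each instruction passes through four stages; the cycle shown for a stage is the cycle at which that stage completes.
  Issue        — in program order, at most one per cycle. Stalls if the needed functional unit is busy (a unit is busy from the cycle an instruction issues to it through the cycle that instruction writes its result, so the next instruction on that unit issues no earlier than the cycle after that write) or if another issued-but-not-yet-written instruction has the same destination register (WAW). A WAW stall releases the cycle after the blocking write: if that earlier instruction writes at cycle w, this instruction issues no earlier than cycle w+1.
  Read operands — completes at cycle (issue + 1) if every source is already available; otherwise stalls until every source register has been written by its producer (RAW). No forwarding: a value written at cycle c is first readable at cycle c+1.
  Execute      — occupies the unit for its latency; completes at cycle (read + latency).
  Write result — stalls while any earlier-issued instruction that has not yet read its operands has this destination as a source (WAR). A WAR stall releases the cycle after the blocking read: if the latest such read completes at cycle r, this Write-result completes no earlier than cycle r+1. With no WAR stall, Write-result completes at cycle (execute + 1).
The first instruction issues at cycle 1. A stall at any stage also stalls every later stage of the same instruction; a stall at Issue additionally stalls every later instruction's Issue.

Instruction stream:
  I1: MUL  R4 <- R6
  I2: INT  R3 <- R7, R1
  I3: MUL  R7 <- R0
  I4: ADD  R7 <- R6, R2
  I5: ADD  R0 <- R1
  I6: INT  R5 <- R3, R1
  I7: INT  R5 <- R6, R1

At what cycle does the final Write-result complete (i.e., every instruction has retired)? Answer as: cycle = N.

I1  is:1  ro:2  ex:6  wr:7
I2  is:2  ro:3  ex:4  wr:5
I3  is:8  ro:9  ex:13  wr:14  — struct: MUL busy until I1 writes@7
I4  is:15  ro:16  ex:18  wr:19  — WAW R7: wait I3 write@14
I5  is:20  ro:21  ex:23  wr:24  — struct: ADD busy until I4 writes@19
I6  is:21  ro:22  ex:23  wr:24
I7  is:25  ro:26  ex:27  wr:28  — struct: INT busy until I6 writes@24

cycle = 28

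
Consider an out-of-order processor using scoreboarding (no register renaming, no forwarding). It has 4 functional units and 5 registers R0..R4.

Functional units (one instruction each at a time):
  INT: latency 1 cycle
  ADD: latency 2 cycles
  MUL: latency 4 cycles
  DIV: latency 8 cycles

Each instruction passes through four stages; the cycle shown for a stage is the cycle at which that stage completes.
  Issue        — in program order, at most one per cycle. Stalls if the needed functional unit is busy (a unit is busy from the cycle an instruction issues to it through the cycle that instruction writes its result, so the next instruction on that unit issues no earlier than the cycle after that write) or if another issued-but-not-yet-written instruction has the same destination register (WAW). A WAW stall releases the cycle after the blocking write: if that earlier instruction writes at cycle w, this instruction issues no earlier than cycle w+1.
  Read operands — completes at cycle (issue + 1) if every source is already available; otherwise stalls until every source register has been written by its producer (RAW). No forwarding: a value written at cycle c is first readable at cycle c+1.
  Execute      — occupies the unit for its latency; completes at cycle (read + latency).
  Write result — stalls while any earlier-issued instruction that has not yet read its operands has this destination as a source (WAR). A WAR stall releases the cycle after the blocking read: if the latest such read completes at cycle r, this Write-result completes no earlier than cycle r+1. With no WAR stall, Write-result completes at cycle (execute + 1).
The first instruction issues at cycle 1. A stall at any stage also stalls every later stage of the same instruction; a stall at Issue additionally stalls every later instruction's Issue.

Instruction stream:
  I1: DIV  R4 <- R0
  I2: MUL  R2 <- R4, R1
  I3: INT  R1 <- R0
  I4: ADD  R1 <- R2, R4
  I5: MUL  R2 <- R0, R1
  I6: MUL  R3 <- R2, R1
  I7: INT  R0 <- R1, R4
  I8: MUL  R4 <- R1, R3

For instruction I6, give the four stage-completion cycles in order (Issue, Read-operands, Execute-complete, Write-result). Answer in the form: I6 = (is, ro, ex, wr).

I1  is:1  ro:2  ex:10  wr:11
I2  is:2  ro:12  ex:16  wr:17  — RAW R4: wait I1 write@11
I3  is:3  ro:4  ex:5  wr:13  — WAR R1: wait I2 read@12
I4  is:14  ro:18  ex:20  wr:21  — WAW R1: wait I3 write@13, RAW R2: wait I2 write@17
I5  is:18  ro:22  ex:26  wr:27  — struct: MUL busy until I2 writes@17, RAW R1: wait I4 write@21
I6  is:28  ro:29  ex:33  wr:34  — struct: MUL busy until I5 writes@27
I7  is:29  ro:30  ex:31  wr:32
I8  is:35  ro:36  ex:40  wr:41  — struct: MUL busy until I6 writes@34

I6 = (28, 29, 33, 34)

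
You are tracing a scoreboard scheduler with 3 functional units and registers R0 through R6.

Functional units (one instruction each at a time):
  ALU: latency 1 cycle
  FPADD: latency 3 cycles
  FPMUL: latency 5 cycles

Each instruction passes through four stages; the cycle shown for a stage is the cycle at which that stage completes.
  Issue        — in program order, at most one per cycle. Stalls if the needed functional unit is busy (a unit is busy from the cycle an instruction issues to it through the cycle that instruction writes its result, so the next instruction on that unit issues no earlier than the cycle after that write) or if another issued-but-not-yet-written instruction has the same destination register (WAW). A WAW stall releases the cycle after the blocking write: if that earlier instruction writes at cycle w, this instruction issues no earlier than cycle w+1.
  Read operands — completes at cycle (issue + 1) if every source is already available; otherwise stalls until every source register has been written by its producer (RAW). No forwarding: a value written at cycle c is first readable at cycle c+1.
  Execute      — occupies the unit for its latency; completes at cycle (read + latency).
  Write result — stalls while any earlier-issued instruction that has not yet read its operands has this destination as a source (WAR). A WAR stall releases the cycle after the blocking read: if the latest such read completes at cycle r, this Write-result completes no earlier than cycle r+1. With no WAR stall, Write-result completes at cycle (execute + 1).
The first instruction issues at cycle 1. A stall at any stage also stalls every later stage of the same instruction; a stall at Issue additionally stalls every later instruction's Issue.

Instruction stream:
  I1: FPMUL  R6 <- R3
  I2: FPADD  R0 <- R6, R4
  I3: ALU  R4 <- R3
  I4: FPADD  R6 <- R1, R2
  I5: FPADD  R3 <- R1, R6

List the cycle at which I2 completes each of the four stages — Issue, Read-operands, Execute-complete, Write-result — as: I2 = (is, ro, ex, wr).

cycle 1: issue I1 (FPMUL)
cycle 2: I1 read-ops, issue I2 (FPADD)
cycle 3: issue I3 (ALU)
cycle 4: I3 read-ops
cycle 5: I3 finished on ALU
cycle 7: I1 finished on FPMUL
cycle 8: I1→R6
cycle 9: I2 read-ops
cycle 10: I3→R4
cycle 12: I2 finished on FPADD
cycle 13: I2→R0
cycle 14: issue I4 (FPADD)
cycle 15: I4 read-ops
cycle 18: I4 finished on FPADD
cycle 19: I4→R6
cycle 20: issue I5 (FPADD)
cycle 21: I5 read-ops
cycle 24: I5 finished on FPADD
cycle 25: I5→R3

I2 = (2, 9, 12, 13)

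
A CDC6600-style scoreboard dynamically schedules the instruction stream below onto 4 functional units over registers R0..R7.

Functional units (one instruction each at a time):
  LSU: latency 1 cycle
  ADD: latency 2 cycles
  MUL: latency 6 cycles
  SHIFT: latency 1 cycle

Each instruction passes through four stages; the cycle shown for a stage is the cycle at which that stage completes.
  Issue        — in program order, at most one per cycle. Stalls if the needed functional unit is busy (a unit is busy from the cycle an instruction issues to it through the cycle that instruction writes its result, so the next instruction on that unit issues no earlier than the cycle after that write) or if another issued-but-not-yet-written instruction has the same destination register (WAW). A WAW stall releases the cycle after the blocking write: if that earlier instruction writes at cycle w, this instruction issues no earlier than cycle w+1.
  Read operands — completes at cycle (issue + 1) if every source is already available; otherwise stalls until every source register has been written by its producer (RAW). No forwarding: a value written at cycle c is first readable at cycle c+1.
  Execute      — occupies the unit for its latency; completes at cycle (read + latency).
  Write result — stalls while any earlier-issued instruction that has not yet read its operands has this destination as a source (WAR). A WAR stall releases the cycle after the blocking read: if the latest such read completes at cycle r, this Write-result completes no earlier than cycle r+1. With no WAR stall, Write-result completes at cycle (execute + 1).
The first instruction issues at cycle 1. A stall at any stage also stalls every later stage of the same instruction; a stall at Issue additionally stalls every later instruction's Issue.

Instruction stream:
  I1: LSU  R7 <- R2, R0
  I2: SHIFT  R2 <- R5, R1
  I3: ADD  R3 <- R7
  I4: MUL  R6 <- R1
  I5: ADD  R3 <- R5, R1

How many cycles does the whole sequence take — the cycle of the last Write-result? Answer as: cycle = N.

cycle = 13

[1] I1 issues→LSU
[2] I1 reads | I2 issues→SHIFT
[3] I1 exec-done | I2 reads | I3 issues→ADD
[4] I1 writes R7 | I2 exec-done | I4 issues→MUL
[5] I2 writes R2 | I3 reads | I4 reads
[7] I3 exec-done
[8] I3 writes R3
[9] I5 issues→ADD
[10] I5 reads
[11] I4 exec-done
[12] I4 writes R6 | I5 exec-done
[13] I5 writes R3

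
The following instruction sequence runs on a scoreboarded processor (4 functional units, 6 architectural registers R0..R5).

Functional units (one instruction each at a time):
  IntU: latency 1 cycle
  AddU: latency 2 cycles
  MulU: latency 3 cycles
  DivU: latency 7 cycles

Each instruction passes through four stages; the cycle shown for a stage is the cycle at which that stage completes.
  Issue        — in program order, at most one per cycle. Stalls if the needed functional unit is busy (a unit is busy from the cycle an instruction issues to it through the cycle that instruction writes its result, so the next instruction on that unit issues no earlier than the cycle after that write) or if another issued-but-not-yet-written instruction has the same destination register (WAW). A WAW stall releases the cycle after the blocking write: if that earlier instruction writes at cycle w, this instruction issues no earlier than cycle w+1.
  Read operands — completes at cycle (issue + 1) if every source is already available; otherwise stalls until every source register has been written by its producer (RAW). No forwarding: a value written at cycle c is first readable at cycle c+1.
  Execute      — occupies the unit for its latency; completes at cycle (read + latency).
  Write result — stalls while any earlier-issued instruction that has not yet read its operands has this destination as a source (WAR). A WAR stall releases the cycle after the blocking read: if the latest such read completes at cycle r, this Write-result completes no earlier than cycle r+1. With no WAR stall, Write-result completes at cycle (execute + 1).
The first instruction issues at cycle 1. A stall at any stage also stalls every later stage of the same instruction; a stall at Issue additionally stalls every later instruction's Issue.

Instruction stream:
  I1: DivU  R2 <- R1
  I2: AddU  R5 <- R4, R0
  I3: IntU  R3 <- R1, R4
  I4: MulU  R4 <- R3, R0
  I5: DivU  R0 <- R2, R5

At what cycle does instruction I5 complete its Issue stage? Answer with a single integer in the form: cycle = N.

[1] I1→DivU
[2] I1 RO, I2→AddU
[3] I2 RO, I3→IntU
[4] I3 RO, I4→MulU
[5] I2 EX, I3 EX
[6] I2 WR R5, I3 WR R3
[7] I4 RO
[9] I1 EX
[10] I1 WR R2, I4 EX
[11] I4 WR R4, I5→DivU
[12] I5 RO
[19] I5 EX
[20] I5 WR R0

cycle = 11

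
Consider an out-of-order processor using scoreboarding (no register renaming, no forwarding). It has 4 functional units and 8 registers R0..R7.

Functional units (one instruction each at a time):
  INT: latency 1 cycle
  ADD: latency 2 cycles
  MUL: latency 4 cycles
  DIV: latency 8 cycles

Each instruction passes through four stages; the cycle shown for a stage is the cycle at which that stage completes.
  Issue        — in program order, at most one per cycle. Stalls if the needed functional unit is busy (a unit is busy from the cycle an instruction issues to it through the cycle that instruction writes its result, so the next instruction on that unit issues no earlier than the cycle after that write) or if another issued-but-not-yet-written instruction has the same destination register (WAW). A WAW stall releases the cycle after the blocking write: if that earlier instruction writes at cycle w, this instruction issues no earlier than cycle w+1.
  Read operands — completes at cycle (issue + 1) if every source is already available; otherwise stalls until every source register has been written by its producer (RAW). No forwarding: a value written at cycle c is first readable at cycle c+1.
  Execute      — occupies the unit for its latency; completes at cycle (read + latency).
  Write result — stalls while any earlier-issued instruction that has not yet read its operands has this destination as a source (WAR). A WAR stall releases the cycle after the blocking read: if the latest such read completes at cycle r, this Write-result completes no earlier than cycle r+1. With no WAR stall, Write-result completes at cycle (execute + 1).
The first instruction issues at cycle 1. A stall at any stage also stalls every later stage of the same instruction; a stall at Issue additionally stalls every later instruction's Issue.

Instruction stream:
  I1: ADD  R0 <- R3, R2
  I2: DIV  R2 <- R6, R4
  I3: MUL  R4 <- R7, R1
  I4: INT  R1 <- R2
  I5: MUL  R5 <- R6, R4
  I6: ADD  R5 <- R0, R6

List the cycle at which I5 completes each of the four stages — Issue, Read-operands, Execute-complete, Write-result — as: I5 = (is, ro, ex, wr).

I1  is:1  ro:2  ex:4  wr:5
I2  is:2  ro:3  ex:11  wr:12
I3  is:3  ro:4  ex:8  wr:9
I4  is:4  ro:13  ex:14  wr:15  — RAW R2: wait I2 write@12
I5  is:10  ro:11  ex:15  wr:16  — struct: MUL busy until I3 writes@9
I6  is:17  ro:18  ex:20  wr:21  — WAW R5: wait I5 write@16

I5 = (10, 11, 15, 16)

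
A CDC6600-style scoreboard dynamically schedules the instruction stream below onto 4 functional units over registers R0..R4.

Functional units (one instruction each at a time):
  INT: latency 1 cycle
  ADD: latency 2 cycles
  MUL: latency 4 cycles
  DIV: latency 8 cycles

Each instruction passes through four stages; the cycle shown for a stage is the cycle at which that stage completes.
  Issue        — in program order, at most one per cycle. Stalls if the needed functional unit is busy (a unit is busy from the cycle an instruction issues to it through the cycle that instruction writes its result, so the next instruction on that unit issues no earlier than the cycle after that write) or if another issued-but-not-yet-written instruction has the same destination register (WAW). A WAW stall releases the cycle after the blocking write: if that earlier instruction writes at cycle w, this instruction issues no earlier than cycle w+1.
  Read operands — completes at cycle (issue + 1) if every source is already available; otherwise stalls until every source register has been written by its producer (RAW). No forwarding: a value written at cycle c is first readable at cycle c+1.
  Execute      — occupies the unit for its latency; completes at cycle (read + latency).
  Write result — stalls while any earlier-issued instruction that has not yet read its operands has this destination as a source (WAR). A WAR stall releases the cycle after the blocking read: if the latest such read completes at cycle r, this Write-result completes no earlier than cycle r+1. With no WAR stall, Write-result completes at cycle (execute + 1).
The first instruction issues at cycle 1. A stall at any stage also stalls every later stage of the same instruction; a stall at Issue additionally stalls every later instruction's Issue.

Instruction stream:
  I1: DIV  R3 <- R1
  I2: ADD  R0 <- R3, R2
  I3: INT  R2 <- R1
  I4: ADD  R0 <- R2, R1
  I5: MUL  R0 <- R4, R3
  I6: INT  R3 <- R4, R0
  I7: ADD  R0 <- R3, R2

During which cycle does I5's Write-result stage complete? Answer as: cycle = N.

cycle 1: I1 dispatched to DIV
cycle 2: I1 operands ready; I2 dispatched to ADD
cycle 3: I3 dispatched to INT
cycle 4: I3 operands ready
cycle 5: I3 complete
cycle 10: I1 complete
cycle 11: R3←I1
cycle 12: I2 operands ready
cycle 13: R2←I3
cycle 14: I2 complete
cycle 15: R0←I2
cycle 16: I4 dispatched to ADD
cycle 17: I4 operands ready
cycle 19: I4 complete
cycle 20: R0←I4
cycle 21: I5 dispatched to MUL
cycle 22: I5 operands ready; I6 dispatched to INT
cycle 26: I5 complete
cycle 27: R0←I5
cycle 28: I6 operands ready; I7 dispatched to ADD
cycle 29: I6 complete
cycle 30: R3←I6
cycle 31: I7 operands ready
cycle 33: I7 complete
cycle 34: R0←I7

cycle = 27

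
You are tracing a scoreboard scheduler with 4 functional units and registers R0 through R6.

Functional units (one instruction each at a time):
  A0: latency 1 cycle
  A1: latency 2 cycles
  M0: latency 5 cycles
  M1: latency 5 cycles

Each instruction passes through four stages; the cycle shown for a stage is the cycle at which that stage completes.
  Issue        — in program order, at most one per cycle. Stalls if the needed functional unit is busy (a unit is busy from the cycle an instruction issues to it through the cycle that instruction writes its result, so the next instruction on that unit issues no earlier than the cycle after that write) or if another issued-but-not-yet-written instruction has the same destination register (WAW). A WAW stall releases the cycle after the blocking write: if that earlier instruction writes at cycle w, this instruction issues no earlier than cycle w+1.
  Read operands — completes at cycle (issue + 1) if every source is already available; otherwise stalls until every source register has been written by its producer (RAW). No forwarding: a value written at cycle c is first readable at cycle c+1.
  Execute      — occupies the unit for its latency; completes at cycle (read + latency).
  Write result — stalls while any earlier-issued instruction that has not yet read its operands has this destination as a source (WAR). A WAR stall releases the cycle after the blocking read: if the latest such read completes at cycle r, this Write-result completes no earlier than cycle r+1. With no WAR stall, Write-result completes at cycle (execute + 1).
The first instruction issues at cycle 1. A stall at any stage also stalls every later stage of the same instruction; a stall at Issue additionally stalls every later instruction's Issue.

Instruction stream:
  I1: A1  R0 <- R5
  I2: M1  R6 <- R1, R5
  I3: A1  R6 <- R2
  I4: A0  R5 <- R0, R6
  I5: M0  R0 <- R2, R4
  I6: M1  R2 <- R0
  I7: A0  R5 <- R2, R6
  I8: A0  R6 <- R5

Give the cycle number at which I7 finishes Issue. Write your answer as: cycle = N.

cycle = 18

t=1  issue I1 (A1)
t=2  I1 read-ops | issue I2 (M1)
t=3  I2 read-ops
t=4  I1 finished on A1
t=5  I1→R0
t=8  I2 finished on M1
t=9  I2→R6
t=10  issue I3 (A1)
t=11  I3 read-ops | issue I4 (A0)
t=12  issue I5 (M0)
t=13  I3 finished on A1 | I5 read-ops | issue I6 (M1)
t=14  I3→R6
t=15  I4 read-ops
t=16  I4 finished on A0
t=17  I4→R5
t=18  I5 finished on M0 | issue I7 (A0)
t=19  I5→R0
t=20  I6 read-ops
t=25  I6 finished on M1
t=26  I6→R2
t=27  I7 read-ops
t=28  I7 finished on A0
t=29  I7→R5
t=30  issue I8 (A0)
t=31  I8 read-ops
t=32  I8 finished on A0
t=33  I8→R6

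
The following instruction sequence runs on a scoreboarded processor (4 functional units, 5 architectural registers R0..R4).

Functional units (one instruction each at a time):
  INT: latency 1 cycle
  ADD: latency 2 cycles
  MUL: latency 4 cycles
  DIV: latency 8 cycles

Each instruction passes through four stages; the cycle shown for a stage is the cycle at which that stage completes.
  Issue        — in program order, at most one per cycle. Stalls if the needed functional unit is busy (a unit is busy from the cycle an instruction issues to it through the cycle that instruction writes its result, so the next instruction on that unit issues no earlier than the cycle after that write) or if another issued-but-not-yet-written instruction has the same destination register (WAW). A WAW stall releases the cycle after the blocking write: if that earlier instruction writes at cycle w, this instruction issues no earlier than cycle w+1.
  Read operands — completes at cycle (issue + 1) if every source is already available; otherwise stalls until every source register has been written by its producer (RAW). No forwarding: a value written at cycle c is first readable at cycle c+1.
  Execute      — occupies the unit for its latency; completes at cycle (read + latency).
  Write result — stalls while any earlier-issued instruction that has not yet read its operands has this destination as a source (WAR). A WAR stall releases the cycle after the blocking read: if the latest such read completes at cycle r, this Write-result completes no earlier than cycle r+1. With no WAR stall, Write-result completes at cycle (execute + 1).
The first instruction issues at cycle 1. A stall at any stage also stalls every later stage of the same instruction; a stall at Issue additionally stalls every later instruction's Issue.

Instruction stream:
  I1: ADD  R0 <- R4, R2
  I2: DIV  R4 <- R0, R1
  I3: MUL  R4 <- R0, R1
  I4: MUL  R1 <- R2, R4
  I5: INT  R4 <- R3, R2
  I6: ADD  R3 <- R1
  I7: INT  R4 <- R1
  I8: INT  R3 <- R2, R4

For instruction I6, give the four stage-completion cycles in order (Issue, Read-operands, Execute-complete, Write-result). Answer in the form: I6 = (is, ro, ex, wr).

I6 = (25, 30, 32, 33)

cycle 1: issue I1 (ADD)
cycle 2: I1 read-ops; issue I2 (DIV)
cycle 4: I1 finished on ADD
cycle 5: I1→R0
cycle 6: I2 read-ops
cycle 14: I2 finished on DIV
cycle 15: I2→R4
cycle 16: issue I3 (MUL)
cycle 17: I3 read-ops
cycle 21: I3 finished on MUL
cycle 22: I3→R4
cycle 23: issue I4 (MUL)
cycle 24: I4 read-ops; issue I5 (INT)
cycle 25: I5 read-ops; issue I6 (ADD)
cycle 26: I5 finished on INT
cycle 27: I5→R4
cycle 28: I4 finished on MUL; issue I7 (INT)
cycle 29: I4→R1
cycle 30: I6 read-ops; I7 read-ops
cycle 31: I7 finished on INT
cycle 32: I6 finished on ADD; I7→R4
cycle 33: I6→R3
cycle 34: issue I8 (INT)
cycle 35: I8 read-ops
cycle 36: I8 finished on INT
cycle 37: I8→R3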